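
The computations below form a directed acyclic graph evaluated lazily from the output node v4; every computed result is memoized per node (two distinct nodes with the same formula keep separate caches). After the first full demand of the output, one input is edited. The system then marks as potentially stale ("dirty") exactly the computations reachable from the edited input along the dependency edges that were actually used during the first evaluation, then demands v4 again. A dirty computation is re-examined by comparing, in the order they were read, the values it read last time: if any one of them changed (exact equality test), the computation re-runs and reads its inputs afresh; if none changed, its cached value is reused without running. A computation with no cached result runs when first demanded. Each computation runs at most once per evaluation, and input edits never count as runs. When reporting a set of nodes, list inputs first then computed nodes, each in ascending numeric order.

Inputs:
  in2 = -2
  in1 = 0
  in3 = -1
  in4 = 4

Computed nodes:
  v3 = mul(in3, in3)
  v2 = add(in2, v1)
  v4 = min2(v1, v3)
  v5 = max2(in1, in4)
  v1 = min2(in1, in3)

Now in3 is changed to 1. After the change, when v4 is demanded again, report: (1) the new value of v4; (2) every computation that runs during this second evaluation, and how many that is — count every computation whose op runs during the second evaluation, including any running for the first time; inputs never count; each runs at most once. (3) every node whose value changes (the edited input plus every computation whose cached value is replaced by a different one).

Demanding v4 again yields 0.
3 computations run: v1, v3, v4.
The nodes whose values change: in3, v1, v4.

First demand of the output computes:
  v1 = min2(0, -1) = -1
  v3 = mul(-1, -1) = 1
  v4 = min2(-1, 1) = -1

After the edit, cleaning proceeds:
  v1: a read changed (in3 -1->1) — executes, giving 0.
  v3: a read changed (in3 -1->1; in3 -1->1) — executes, giving 1 — identical to its old value.
  v4: a read changed (v1 -1->0) — executes, giving 0.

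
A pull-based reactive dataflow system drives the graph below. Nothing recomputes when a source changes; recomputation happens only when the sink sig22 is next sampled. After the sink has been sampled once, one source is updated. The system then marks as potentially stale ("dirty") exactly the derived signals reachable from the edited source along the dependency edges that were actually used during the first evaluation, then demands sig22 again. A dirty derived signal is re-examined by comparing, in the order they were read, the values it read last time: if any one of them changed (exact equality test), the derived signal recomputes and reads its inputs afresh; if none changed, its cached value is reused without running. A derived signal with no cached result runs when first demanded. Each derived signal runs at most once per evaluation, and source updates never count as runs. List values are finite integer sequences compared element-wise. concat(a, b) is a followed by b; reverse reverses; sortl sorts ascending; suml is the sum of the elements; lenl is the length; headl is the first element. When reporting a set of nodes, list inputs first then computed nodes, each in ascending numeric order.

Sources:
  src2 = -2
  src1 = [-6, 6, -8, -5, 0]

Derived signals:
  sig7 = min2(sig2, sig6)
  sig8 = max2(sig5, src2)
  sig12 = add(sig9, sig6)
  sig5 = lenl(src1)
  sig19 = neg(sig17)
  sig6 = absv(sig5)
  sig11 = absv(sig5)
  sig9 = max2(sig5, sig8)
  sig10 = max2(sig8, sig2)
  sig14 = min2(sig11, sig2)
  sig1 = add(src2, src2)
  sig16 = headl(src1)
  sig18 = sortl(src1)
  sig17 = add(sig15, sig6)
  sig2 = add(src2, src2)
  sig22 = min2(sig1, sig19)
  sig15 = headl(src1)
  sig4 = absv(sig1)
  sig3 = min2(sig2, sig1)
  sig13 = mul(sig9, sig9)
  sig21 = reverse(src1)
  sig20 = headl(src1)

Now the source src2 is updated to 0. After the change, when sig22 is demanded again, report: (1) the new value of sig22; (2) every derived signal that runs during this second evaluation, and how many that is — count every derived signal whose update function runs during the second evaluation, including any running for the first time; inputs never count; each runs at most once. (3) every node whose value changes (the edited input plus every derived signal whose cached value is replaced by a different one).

First evaluation (everything demanded from the output):
  sig1 = add(-2, -2) = -4
  sig5 = lenl([-6, 6, -8, -5, 0]) = 5
  sig6 = absv(5) = 5
  sig15 = headl([-6, 6, -8, -5, 0]) = -6
  sig17 = add(-6, 5) = -1
  sig19 = neg(-1) = 1
  sig22 = min2(-4, 1) = -4

Propagation after the edit:
  sig1: runs — src2 -2->0; src2 -2->0; result 0.
  sig22: runs — sig1 -4->0; result 0.

New value of sig22: 0.
Derived signals that run: sig1, sig22 — 2 in total.
Values that change: src2, sig1, sig22.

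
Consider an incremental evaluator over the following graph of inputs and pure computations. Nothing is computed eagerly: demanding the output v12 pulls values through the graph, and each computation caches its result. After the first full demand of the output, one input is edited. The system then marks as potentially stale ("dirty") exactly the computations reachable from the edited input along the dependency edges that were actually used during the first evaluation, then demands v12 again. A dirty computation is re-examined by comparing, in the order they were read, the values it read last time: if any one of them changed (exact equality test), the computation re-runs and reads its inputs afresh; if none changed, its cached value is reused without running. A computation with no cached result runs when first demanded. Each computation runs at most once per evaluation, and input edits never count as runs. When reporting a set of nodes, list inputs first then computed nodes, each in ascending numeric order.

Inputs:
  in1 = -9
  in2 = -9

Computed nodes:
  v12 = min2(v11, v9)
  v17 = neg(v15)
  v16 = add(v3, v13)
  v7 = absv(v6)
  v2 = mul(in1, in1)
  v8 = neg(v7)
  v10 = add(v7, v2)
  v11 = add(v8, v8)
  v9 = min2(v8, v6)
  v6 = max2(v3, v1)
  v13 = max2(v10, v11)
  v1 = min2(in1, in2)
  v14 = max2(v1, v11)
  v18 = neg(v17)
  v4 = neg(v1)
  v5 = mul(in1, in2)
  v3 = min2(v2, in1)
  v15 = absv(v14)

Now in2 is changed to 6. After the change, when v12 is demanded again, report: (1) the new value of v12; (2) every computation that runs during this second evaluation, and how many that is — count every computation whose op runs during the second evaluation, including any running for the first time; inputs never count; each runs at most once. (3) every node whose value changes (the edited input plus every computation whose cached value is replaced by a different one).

Initial pass — values computed on the first demand:
  v1 = min2(-9, -9) = -9
  v2 = mul(-9, -9) = 81
  v3 = min2(81, -9) = -9
  v6 = max2(-9, -9) = -9
  v7 = absv(-9) = 9
  v8 = neg(9) = -9
  v9 = min2(-9, -9) = -9
  v11 = add(-9, -9) = -18
  v12 = min2(-18, -9) = -18

Second demand — change propagation:
  v1: re-runs because in2 -9->6; new result -9 (unchanged).
  v6: re-examined; everything it read last time is the same (v3 unchanged, v1 unchanged) — cache -9 kept, no run.
  v7: re-examined; everything it read last time is the same (v6 unchanged) — cache 9 kept, no run.
  v8: re-examined; everything it read last time is the same (v7 unchanged) — cache -9 kept, no run.
  v9: re-examined; everything it read last time is the same (v8 unchanged, v6 unchanged) — cache -9 kept, no run.
  v11: re-examined; everything it read last time is the same (v8 unchanged, v8 unchanged) — cache -18 kept, no run.
  v12: re-examined; everything it read last time is the same (v11 unchanged, v9 unchanged) — cache -18 kept, no run.

The important point: v1 recomputes to an identical value, and the output ends up unchanged.

v12 now evaluates to -18.
Run set: v1 (1 run).
Changed values: in2.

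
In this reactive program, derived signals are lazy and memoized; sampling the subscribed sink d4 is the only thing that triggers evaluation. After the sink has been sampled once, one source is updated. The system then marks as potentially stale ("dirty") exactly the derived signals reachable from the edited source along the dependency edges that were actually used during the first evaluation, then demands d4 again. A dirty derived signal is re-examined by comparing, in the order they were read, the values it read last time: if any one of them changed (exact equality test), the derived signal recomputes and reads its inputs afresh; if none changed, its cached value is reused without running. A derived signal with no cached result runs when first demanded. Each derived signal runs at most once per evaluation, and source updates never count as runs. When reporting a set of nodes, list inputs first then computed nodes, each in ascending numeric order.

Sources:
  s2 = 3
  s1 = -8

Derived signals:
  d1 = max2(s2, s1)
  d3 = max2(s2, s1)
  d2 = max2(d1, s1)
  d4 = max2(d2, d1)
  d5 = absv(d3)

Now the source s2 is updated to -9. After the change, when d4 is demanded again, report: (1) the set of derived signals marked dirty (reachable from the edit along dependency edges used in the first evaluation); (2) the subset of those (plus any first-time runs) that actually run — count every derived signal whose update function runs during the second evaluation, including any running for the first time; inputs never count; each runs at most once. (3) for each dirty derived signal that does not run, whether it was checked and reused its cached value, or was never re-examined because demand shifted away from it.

The edit dirties: d1, d2, d4.
3 derived signals run: d1, d2, d4.
No dirty derived signal escaped a run.

First demand of the output computes:
  d1 = max2(3, -8) = 3
  d2 = max2(3, -8) = 3
  d4 = max2(3, 3) = 3

After the edit, cleaning proceeds:
  d1: a read changed (s2 3->-9) — executes, giving -8.
  d2: a read changed (d1 3->-8) — executes, giving -8.
  d4: a read changed (d2 3->-8; d1 3->-8) — executes, giving -8.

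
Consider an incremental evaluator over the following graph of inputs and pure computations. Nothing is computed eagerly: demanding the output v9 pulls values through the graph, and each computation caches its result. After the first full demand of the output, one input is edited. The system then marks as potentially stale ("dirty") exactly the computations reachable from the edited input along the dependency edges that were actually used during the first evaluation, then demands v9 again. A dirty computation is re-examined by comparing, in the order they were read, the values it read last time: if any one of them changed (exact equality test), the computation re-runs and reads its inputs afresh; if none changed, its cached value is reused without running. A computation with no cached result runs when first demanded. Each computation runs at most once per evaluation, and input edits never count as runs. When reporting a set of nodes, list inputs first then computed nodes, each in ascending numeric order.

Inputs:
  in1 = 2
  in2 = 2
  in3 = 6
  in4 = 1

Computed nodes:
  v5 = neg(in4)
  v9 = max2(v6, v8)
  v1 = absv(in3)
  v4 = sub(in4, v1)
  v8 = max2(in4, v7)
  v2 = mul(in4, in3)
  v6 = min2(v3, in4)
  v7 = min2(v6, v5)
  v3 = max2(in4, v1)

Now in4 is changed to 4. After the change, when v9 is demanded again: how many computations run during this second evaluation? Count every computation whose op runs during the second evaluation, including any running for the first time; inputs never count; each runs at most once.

Run set: v3, v5, v6, v7, v8, v9 (6 run).

Initial pass — values computed on the first demand:
  v1 = absv(6) = 6
  v3 = max2(1, 6) = 6
  v5 = neg(1) = -1
  v6 = min2(6, 1) = 1
  v7 = min2(1, -1) = -1
  v8 = max2(1, -1) = 1
  v9 = max2(1, 1) = 1

Second demand — change propagation:
  v3: re-runs because in4 1->4; new result 6 (unchanged).
  v5: re-runs because in4 1->4; new result -4.
  v6: re-runs because in4 1->4; new result 4.
  v7: re-runs because v6 1->4; v5 -1->-4; new result -4.
  v8: re-runs because in4 1->4; v7 -1->-4; new result 4.
  v9: re-runs because v6 1->4; v8 1->4; new result 4.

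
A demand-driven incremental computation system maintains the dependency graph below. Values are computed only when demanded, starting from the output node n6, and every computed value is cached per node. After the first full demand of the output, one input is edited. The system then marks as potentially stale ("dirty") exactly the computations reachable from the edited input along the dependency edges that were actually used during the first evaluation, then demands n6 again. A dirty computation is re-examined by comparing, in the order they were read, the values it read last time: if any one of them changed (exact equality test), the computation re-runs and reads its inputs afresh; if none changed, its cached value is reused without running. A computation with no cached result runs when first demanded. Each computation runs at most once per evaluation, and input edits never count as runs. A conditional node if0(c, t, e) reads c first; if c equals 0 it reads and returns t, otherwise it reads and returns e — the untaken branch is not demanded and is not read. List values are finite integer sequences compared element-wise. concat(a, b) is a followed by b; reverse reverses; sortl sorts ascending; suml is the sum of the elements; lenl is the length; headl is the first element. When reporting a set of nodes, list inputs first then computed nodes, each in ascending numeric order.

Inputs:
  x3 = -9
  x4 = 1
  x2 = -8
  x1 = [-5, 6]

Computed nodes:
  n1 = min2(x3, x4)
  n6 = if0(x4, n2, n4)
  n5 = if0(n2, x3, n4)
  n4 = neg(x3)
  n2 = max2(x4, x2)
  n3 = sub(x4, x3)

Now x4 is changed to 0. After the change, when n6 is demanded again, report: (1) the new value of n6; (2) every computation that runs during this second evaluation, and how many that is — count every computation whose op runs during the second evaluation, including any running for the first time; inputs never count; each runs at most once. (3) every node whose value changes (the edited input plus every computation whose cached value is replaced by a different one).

New value of n6: 0.
Computations that run: n2, n6 — 2 in total.
Values that change: x4, n6.
Key observation: a condition flipped, so demand reaches new nodes — n2 runs for the first time.

First evaluation (everything demanded from the output):
  n4 = neg(-9) = 9
  n6 = if0(x4=1 -> else branch n4) = 9

Propagation after the edit:
  n2: demanded for the first time — runs, produces 0.
  n6: runs — x4 1->0; result 0.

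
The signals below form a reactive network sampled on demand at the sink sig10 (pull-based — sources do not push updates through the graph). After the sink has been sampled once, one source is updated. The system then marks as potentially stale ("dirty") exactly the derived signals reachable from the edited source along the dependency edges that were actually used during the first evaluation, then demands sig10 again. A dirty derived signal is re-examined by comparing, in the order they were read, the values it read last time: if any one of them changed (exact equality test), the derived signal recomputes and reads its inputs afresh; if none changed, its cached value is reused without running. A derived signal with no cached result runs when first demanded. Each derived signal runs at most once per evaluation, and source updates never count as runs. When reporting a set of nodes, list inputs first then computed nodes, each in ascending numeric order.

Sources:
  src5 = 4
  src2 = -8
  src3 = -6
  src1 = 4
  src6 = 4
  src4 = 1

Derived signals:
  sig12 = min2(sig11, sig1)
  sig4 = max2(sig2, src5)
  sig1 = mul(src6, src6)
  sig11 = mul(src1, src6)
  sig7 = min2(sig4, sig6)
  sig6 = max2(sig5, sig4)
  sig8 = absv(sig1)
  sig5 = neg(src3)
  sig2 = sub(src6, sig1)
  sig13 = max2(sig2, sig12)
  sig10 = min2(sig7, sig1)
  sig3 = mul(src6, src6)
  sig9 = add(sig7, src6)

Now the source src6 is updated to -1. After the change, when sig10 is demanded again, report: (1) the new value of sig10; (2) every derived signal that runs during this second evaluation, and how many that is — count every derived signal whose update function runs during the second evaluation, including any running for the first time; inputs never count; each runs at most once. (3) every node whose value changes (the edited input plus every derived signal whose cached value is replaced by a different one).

sig10 now evaluates to 1.
Run set: sig1, sig2, sig4, sig10 (4 run).
Changed values: src6, sig1, sig2, sig10.
The important point: at sig6 every value read last time is unchanged, so the dirty flag clears without a run.

Initial pass — values computed on the first demand:
  sig1 = mul(4, 4) = 16
  sig2 = sub(4, 16) = -12
  sig4 = max2(-12, 4) = 4
  sig5 = neg(-6) = 6
  sig6 = max2(6, 4) = 6
  sig7 = min2(4, 6) = 4
  sig10 = min2(4, 16) = 4

Second demand — change propagation:
  sig1: re-runs because src6 4->-1; src6 4->-1; new result 1.
  sig2: re-runs because src6 4->-1; sig1 16->1; new result -2.
  sig4: re-runs because sig2 -12->-2; new result 4 (unchanged).
  sig6: re-examined; everything it read last time is the same (sig5 unchanged, sig4 unchanged) — cache 6 kept, no run.
  sig7: re-examined; everything it read last time is the same (sig4 unchanged, sig6 unchanged) — cache 4 kept, no run.
  sig10: re-runs because sig1 16->1; new result 1.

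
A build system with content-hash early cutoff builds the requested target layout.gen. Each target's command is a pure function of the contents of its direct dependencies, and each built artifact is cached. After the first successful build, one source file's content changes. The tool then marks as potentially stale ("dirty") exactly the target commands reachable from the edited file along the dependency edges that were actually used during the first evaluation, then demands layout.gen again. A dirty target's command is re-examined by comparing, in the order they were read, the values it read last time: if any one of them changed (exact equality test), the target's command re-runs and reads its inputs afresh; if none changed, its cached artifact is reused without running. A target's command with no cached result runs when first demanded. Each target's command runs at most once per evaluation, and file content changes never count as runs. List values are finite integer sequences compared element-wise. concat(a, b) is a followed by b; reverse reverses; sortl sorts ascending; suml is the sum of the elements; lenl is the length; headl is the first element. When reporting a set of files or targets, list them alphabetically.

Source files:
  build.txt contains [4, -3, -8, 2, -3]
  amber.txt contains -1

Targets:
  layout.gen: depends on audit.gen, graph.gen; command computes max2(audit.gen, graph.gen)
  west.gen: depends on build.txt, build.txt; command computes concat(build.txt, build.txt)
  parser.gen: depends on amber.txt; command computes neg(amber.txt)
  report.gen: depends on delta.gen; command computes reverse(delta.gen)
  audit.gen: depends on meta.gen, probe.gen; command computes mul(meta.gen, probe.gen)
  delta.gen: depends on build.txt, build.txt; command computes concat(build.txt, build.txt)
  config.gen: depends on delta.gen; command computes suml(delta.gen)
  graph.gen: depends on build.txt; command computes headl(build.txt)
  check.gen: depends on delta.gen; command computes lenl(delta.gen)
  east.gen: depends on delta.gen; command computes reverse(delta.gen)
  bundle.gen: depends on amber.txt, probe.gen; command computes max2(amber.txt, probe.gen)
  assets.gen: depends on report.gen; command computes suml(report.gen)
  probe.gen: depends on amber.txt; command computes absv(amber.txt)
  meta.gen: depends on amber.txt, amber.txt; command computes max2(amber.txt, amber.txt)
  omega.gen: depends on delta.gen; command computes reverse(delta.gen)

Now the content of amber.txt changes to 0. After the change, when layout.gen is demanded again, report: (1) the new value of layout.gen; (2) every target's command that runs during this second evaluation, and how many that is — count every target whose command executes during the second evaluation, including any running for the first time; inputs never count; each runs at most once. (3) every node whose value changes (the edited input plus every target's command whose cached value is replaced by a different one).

New value of layout.gen: 4.
Target commands that run: audit.gen, layout.gen, meta.gen, probe.gen — 4 in total.
Values that change: amber.txt, audit.gen, meta.gen, probe.gen.

First evaluation (everything demanded from the output):
  graph.gen = headl([4, -3, -8, 2, -3]) = 4
  meta.gen = max2(-1, -1) = -1
  probe.gen = absv(-1) = 1
  audit.gen = mul(-1, 1) = -1
  layout.gen = max2(-1, 4) = 4

Propagation after the edit:
  meta.gen: runs — amber.txt -1->0; amber.txt -1->0; result 0.
  probe.gen: runs — amber.txt -1->0; result 0.
  audit.gen: runs — meta.gen -1->0; probe.gen 1->0; result 0.
  layout.gen: runs — audit.gen -1->0; result 4 (same value as before).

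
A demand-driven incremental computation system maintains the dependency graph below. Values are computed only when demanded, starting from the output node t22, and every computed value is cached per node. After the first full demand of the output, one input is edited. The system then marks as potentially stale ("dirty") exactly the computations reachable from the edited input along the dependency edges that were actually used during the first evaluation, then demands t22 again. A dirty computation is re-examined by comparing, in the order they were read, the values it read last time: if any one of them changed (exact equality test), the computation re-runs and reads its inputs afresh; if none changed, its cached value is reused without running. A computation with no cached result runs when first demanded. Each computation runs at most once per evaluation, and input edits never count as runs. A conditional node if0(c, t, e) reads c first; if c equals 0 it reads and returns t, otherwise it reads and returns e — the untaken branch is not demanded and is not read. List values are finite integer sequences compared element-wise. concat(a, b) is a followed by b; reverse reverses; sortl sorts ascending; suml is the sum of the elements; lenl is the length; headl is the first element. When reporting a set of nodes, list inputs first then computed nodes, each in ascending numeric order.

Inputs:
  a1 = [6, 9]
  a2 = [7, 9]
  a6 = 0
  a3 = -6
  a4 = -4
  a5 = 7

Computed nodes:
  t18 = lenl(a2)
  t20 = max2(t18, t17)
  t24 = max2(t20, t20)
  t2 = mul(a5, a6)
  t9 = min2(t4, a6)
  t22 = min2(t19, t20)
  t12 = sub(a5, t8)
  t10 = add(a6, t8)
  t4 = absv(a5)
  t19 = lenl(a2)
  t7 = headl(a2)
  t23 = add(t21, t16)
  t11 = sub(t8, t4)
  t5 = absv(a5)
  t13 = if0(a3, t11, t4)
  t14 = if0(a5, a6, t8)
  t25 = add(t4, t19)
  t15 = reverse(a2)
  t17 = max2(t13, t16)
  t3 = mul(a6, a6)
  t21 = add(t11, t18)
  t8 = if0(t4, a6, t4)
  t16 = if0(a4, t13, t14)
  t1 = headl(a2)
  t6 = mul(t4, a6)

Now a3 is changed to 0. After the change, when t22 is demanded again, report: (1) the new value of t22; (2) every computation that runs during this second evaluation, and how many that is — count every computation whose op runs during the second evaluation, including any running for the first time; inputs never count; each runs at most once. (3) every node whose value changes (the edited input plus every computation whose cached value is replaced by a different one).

New value of t22: 2.
Computations that run: t11, t13, t17 — 3 in total.
Values that change: a3, t13.
Key observation: a condition flipped, so demand reaches new nodes — t11 runs for the first time.

First evaluation (everything demanded from the output):
  t4 = absv(7) = 7
  t8 = if0(t4=7 -> else branch t4) = 7
  t13 = if0(a3=-6 -> else branch t4) = 7
  t14 = if0(a5=7 -> else branch t8) = 7
  t16 = if0(a4=-4 -> else branch t14) = 7
  t17 = max2(7, 7) = 7
  t18 = lenl([7, 9]) = 2
  t19 = lenl([7, 9]) = 2
  t20 = max2(2, 7) = 7
  t22 = min2(2, 7) = 2

Propagation after the edit:
  t11: demanded for the first time — runs, produces 0.
  t13: runs — a3 -6->0; result 0.
  t17: runs — t13 7->0; result 7 (same value as before).
  t20: checked — values it read are unchanged (t18 unchanged, t17 unchanged); reused cached 7 without running.
  t22: checked — values it read are unchanged (t19 unchanged, t20 unchanged); reused cached 2 without running.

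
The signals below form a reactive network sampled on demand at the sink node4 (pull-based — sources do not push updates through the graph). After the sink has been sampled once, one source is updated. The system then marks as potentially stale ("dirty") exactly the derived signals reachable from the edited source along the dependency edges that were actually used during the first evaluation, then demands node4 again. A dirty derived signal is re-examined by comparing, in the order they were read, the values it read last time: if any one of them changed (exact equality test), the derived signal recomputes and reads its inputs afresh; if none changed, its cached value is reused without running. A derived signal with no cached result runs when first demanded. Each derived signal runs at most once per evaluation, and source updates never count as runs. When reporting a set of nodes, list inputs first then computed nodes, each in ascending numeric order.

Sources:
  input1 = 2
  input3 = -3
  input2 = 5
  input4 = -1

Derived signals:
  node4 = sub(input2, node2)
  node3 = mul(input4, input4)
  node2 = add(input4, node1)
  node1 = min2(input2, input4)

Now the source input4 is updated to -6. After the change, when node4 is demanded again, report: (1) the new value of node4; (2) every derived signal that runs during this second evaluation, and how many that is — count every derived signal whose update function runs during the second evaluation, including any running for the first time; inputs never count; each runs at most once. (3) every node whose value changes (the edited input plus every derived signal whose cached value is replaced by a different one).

Initial pass — values computed on the first demand:
  node1 = min2(5, -1) = -1
  node2 = add(-1, -1) = -2
  node4 = sub(5, -2) = 7

Second demand — change propagation:
  node1: re-runs because input4 -1->-6; new result -6.
  node2: re-runs because input4 -1->-6; node1 -1->-6; new result -12.
  node4: re-runs because node2 -2->-12; new result 17.

node4 now evaluates to 17.
Run set: node1, node2, node4 (3 run).
Changed values: input4, node1, node2, node4.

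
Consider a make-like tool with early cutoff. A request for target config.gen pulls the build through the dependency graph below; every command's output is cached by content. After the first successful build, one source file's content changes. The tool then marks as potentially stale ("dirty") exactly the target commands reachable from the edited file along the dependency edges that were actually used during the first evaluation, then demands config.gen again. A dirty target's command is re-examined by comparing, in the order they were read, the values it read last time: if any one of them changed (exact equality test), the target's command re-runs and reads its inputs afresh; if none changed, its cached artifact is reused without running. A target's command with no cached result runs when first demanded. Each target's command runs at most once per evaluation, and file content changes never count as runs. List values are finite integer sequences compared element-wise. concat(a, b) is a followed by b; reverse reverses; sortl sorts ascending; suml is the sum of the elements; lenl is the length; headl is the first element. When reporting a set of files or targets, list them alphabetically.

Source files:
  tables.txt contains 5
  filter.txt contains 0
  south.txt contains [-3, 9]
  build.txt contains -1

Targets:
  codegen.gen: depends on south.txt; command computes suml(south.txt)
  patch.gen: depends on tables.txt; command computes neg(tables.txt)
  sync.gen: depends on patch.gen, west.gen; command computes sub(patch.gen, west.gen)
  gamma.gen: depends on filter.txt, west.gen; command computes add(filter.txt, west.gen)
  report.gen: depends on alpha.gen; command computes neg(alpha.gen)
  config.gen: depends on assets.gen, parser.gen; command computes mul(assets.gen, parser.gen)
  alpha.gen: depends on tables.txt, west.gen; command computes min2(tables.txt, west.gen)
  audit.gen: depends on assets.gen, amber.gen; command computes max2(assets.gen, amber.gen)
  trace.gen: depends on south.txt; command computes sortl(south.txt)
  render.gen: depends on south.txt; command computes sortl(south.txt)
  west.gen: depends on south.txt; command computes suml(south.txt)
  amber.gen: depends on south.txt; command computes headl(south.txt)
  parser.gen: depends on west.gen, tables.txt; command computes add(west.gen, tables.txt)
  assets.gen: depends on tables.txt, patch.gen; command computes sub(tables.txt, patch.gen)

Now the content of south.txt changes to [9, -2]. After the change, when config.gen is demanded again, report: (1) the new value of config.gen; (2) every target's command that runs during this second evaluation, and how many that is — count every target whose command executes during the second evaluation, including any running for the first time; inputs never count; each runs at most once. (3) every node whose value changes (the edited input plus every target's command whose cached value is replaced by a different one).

Demanding config.gen again yields 120.
3 target commands run: config.gen, parser.gen, west.gen.
The nodes whose values change: config.gen, parser.gen, south.txt, west.gen.

First demand of the output computes:
  patch.gen = neg(5) = -5
  assets.gen = sub(5, -5) = 10
  west.gen = suml([-3, 9]) = 6
  parser.gen = add(6, 5) = 11
  config.gen = mul(10, 11) = 110

After the edit, cleaning proceeds:
  west.gen: a read changed (south.txt [-3, 9]->[9, -2]) — executes, giving 7.
  parser.gen: a read changed (west.gen 6->7) — executes, giving 12.
  config.gen: a read changed (parser.gen 11->12) — executes, giving 120.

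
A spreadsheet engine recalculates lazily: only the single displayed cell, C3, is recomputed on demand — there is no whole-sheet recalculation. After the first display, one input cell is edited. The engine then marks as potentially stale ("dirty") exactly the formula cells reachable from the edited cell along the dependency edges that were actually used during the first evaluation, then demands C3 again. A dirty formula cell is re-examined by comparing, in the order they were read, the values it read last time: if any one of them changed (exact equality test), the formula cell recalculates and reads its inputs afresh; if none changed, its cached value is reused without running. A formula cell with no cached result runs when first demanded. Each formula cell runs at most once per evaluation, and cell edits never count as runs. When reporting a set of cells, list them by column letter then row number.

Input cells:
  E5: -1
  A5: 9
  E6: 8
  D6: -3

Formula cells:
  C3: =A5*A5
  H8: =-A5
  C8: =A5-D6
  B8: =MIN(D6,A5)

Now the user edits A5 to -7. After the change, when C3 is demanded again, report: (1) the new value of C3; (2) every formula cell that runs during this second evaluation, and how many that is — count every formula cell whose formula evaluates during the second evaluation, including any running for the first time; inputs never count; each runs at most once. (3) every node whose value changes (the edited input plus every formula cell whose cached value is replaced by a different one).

New value of C3: 49.
Formula cells that run: C3 — 1 in total.
Values that change: A5, C3.

First evaluation (everything demanded from the output):
  C3 = 9 * 9 = 81

Propagation after the edit:
  C3: runs — A5 9->-7; A5 9->-7; result 49.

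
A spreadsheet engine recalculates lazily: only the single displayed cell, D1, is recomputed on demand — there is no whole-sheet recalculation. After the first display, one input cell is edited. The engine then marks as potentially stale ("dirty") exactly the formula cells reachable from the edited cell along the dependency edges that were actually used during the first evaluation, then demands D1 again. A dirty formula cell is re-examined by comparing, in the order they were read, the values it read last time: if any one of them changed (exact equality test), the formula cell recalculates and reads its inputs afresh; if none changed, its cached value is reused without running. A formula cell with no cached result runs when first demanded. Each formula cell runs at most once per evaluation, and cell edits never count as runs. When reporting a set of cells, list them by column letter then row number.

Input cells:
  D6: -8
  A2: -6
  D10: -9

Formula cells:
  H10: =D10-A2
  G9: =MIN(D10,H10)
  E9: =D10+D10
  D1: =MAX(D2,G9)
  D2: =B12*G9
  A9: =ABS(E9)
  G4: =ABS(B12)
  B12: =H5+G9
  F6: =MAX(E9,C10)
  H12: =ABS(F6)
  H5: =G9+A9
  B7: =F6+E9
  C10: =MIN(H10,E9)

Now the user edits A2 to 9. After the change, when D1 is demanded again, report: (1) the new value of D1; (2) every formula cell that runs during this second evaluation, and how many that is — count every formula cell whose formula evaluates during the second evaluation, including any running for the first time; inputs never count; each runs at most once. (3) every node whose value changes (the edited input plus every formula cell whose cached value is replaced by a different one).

New value of D1: 324.
Formula cells that run: B12, D1, D2, G9, H5, H10 — 6 in total.
Values that change: A2, B12, D1, D2, G9, H5, H10.

First evaluation (everything demanded from the output):
  E9 = -9 + -9 = -18
  A9 = ABS(-18) = 18
  H10 = -9 - -6 = -3
  G9 = MIN(-9, -3) = -9
  H5 = -9 + 18 = 9
  B12 = 9 + -9 = 0
  D2 = 0 * -9 = 0
  D1 = MAX(0, -9) = 0

Propagation after the edit:
  H10: runs — A2 -6->9; result -18.
  G9: runs — H10 -3->-18; result -18.
  H5: runs — G9 -9->-18; result 0.
  B12: runs — H5 9->0; G9 -9->-18; result -18.
  D2: runs — B12 0->-18; G9 -9->-18; result 324.
  D1: runs — D2 0->324; G9 -9->-18; result 324.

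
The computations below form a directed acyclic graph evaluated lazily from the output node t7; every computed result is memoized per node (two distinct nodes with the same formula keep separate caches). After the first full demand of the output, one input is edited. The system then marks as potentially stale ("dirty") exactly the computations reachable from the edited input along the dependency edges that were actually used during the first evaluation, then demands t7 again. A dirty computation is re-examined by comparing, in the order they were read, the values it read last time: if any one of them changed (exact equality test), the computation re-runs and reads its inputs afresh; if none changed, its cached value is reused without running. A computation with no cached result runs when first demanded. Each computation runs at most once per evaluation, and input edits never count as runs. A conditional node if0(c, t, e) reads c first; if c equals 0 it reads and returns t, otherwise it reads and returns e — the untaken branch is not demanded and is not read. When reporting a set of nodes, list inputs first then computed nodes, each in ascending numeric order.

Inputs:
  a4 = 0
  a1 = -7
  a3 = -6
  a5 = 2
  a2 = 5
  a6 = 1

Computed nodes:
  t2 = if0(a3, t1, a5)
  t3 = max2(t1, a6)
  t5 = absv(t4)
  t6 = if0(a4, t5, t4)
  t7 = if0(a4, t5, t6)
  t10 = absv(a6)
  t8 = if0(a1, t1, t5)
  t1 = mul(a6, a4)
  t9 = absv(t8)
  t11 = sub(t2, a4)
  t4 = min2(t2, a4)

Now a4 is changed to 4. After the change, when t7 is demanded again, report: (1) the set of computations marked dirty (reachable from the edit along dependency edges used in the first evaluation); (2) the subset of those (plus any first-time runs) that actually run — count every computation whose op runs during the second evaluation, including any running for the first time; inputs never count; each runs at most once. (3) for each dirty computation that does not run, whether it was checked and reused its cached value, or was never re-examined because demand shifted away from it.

First demand of the output computes:
  t2 = if0(a3=-6 -> else branch a5) = 2
  t4 = min2(2, 0) = 0
  t5 = absv(0) = 0
  t7 = if0(a4=0 -> then branch t5) = 0

After the edit, cleaning proceeds:
  t4: a read changed (a4 0->4) — executes, giving 2.
  t5: stays stale; no demand reaches it after the flip.
  t6: had never run; runs now, result 2.
  t7: a read changed (a4 0->4) — executes, giving 2.

Note the branch switch — demand abandons t5, which is never re-examined.

The edit dirties: t4, t5, t7.
3 computations run: t4, t6, t7.
Unvisited dirty nodes (no longer demanded): t5.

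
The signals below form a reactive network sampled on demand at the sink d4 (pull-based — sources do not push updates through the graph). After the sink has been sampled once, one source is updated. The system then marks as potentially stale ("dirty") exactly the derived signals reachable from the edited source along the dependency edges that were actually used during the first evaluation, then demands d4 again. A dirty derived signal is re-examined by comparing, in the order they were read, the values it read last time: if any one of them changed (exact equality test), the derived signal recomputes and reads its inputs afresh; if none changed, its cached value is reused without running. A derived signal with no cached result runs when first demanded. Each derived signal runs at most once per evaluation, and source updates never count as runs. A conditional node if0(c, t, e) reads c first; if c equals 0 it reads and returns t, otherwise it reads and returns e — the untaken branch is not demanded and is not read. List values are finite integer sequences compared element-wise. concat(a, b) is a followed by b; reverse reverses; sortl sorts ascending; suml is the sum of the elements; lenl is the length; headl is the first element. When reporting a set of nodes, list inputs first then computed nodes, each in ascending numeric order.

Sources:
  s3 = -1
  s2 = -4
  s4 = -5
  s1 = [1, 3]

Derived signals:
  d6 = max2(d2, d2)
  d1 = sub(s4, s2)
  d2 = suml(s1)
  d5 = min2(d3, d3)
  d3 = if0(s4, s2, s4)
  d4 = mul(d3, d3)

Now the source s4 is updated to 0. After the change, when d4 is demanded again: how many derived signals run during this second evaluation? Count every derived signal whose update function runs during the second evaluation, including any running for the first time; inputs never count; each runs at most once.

Initial pass — values computed on the first demand:
  d3 = if0(s4=-5 -> else branch s4) = -5
  d4 = mul(-5, -5) = 25

Second demand — change propagation:
  d3: re-runs because s4 -5->0; s4 -5->0; new result -4.
  d4: re-runs because d3 -5->-4; d3 -5->-4; new result 16.

Run set: d3, d4 (2 run).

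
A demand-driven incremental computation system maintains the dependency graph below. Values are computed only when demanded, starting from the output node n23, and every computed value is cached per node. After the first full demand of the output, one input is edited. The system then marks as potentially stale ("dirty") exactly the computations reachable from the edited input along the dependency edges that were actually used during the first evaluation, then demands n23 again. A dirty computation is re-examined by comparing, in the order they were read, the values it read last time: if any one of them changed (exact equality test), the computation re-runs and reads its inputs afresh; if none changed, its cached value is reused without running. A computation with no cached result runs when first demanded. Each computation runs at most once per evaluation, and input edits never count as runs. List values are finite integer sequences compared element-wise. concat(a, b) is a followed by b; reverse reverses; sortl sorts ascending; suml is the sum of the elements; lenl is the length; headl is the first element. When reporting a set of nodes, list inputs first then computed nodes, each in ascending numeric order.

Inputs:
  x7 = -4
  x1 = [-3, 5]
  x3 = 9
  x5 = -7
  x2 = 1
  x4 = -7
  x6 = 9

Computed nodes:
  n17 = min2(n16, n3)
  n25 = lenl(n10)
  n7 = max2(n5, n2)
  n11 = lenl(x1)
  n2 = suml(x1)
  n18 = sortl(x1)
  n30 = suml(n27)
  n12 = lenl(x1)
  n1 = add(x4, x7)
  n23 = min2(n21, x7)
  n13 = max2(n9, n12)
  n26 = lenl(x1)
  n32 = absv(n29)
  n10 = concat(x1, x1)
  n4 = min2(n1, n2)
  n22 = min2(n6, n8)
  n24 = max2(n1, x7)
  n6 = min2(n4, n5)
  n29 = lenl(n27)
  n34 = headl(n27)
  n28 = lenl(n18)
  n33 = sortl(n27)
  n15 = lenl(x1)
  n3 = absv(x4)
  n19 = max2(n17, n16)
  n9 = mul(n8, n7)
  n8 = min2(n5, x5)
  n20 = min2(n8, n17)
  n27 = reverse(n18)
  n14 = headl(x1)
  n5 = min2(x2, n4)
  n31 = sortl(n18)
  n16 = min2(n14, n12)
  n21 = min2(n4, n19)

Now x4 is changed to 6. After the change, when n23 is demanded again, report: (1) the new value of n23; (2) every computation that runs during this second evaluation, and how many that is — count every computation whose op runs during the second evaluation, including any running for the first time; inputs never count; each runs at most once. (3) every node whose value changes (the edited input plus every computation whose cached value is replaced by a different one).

New value of n23: -4.
Computations that run: n1, n3, n4, n17, n21, n23 — 6 in total.
Values that change: x4, n1, n3, n4, n21, n23.
Key observation: the cutoff stops propagation at n19 — its inputs' values are unchanged, so it reuses its cache.

First evaluation (everything demanded from the output):
  n1 = add(-7, -4) = -11
  n2 = suml([-3, 5]) = 2
  n3 = absv(-7) = 7
  n4 = min2(-11, 2) = -11
  n12 = lenl([-3, 5]) = 2
  n14 = headl([-3, 5]) = -3
  n16 = min2(-3, 2) = -3
  n17 = min2(-3, 7) = -3
  n19 = max2(-3, -3) = -3
  n21 = min2(-11, -3) = -11
  n23 = min2(-11, -4) = -11

Propagation after the edit:
  n1: runs — x4 -7->6; result 2.
  n3: runs — x4 -7->6; result 6.
  n4: runs — n1 -11->2; result 2.
  n17: runs — n3 7->6; result -3 (same value as before).
  n19: checked — values it read are unchanged (n17 unchanged, n16 unchanged); reused cached -3 without running.
  n21: runs — n4 -11->2; result -3.
  n23: runs — n21 -11->-3; result -4.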